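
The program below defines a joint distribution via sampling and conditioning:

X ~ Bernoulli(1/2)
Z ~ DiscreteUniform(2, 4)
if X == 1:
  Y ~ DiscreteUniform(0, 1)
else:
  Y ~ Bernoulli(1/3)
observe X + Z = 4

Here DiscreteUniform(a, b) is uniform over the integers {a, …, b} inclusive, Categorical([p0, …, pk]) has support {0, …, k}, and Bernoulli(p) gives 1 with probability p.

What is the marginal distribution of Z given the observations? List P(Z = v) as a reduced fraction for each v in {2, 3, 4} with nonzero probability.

P(Z=3) = 1/2, P(Z=4) = 1/2

Enumerate traces; 4 have nonzero weight after conditioning:
  (X=0, Z=4, Y=0) weight 1/9
  (X=0, Z=4, Y=1) weight 1/18
  (X=1, Z=3, Y=0) weight 1/12
  (X=1, Z=3, Y=1) weight 1/12
Group by Z:
  weight(Z=3) = 1/6
  weight(Z=4) = 1/6
Total weight = 1/6 + 1/6 = 1/3
P(Z=3 | obs) = 1/6 / 1/3 = 1/2
P(Z=4 | obs) = 1/6 / 1/3 = 1/2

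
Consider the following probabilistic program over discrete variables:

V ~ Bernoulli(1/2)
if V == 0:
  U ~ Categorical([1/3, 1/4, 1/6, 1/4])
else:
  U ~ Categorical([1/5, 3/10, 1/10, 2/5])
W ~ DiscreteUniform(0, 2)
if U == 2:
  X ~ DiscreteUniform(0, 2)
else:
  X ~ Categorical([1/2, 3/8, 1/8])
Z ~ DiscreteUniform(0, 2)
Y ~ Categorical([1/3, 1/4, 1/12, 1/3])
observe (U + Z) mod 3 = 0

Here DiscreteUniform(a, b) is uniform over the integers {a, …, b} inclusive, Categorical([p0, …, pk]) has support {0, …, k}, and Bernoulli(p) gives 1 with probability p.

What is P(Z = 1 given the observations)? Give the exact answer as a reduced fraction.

P(Z = 1 | obs) = 2/15

Enumerate traces; 288 have nonzero weight after conditioning:
  (V=0, U=0, W=0, X=0, Z=0, Y=0) weight 1/324
  (V=0, U=0, W=0, X=0, Z=0, Y=1) weight 1/432
  (V=0, U=0, W=0, X=0, Z=0, Y=2) weight 1/1296
  (V=0, U=0, W=0, X=0, Z=0, Y=3) weight 1/324
  (V=0, U=0, W=0, X=1, Z=0, Y=0) weight 1/432
  (V=0, U=0, W=0, X=1, Z=0, Y=1) weight 1/576
  (V=0, U=0, W=0, X=1, Z=0, Y=2) weight 1/1728
  (V=0, U=0, W=0, X=1, Z=0, Y=3) weight 1/432
  (V=0, U=1, W=0, X=0, Z=2, Y=0) weight 1/432
  (V=0, U=2, W=0, X=0, Z=1, Y=0) weight 1/972
  … 278 more
Group by Z:
  weight(Z=0) = 71/360
  weight(Z=1) = 2/45
  weight(Z=2) = 11/120
Total weight = 71/360 + 2/45 + 11/120 = 1/3
P(Z=0 | obs) = 71/360 / 1/3 = 71/120
P(Z=1 | obs) = 2/45 / 1/3 = 2/15
P(Z=2 | obs) = 11/120 / 1/3 = 11/40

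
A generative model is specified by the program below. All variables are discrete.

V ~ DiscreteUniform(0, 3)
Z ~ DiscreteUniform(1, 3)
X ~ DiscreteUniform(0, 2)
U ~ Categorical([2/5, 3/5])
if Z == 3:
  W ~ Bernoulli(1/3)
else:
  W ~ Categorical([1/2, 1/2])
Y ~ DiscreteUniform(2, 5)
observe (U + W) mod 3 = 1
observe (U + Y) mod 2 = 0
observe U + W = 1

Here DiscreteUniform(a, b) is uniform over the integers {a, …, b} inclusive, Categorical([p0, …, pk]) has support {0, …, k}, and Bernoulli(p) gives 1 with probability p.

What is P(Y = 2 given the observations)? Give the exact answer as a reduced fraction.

P(Y = 2 | obs) = 4/23

Enumerate traces; 144 have nonzero weight after conditioning:
  (V=0, Z=1, X=0, U=0, W=1, Y=2) weight 1/720
  (V=0, Z=1, X=0, U=0, W=1, Y=4) weight 1/720
  (V=0, Z=1, X=0, U=1, W=0, Y=3) weight 1/480
  (V=0, Z=1, X=0, U=1, W=0, Y=5) weight 1/480
  (V=0, Z=1, X=1, U=0, W=1, Y=2) weight 1/720
  (V=0, Z=1, X=1, U=0, W=1, Y=4) weight 1/720
  (V=0, Z=1, X=1, U=1, W=0, Y=3) weight 1/480
  (V=0, Z=1, X=1, U=1, W=0, Y=5) weight 1/480
  … 136 more
Group by Y:
  weight(Y=2) = 2/45
  weight(Y=3) = 1/12
  weight(Y=4) = 2/45
  weight(Y=5) = 1/12
Total weight = 2/45 + 1/12 + 2/45 + 1/12 = 23/90
P(Y=2 | obs) = 2/45 / 23/90 = 4/23
P(Y=3 | obs) = 1/12 / 23/90 = 15/46
P(Y=4 | obs) = 2/45 / 23/90 = 4/23
P(Y=5 | obs) = 1/12 / 23/90 = 15/46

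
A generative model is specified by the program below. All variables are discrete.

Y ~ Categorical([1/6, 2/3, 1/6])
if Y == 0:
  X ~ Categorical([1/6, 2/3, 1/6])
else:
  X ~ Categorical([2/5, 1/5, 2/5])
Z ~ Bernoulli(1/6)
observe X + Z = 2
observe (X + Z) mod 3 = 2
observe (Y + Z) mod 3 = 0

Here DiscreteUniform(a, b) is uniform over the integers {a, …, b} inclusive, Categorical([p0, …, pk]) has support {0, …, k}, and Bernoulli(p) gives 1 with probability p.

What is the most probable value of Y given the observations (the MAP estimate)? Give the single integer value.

argmax_v P(Y = v | obs) = 0

Enumerate traces; 2 have nonzero weight after conditioning:
  (Y=0, X=2, Z=0) weight 5/216
  (Y=2, X=1, Z=1) weight 1/180
Group by Y:
  weight(Y=0) = 5/216
  weight(Y=2) = 1/180
Total weight = 5/216 + 1/180 = 31/1080
P(Y=0 | obs) = 5/216 / 31/1080 = 25/31
P(Y=2 | obs) = 1/180 / 31/1080 = 6/31
argmax = 0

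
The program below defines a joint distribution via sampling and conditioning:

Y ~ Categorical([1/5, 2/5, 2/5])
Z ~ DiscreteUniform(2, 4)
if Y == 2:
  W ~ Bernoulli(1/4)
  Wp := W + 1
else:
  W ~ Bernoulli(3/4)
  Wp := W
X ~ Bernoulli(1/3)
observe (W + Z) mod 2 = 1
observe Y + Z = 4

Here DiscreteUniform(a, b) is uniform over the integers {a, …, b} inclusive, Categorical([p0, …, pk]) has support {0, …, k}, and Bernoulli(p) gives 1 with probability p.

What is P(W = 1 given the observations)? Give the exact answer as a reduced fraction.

P(W = 1 | obs) = 5/7

Enumerate traces; 6 have nonzero weight after conditioning:
  (Y=0, Z=4, W=1, X=0) weight 1/30
  (Y=0, Z=4, W=1, X=1) weight 1/60
  (Y=1, Z=3, W=0, X=0) weight 1/45
  (Y=1, Z=3, W=0, X=1) weight 1/90
  (Y=2, Z=2, W=1, X=0) weight 1/45
  (Y=2, Z=2, W=1, X=1) weight 1/90
Group by W:
  weight(W=0) = 1/30
  weight(W=1) = 1/12
Total weight = 1/30 + 1/12 = 7/60
P(W=0 | obs) = 1/30 / 7/60 = 2/7
P(W=1 | obs) = 1/12 / 7/60 = 5/7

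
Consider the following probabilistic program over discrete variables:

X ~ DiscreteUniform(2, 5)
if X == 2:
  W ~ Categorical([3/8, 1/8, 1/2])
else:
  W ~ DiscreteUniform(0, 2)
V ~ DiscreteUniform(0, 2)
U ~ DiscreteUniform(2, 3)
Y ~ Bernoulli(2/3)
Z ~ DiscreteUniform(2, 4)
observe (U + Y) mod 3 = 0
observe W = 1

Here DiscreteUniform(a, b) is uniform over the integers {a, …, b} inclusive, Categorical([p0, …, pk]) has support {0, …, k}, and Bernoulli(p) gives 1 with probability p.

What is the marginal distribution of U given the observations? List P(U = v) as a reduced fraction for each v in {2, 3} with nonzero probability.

Enumerate traces; 72 have nonzero weight after conditioning:
  (X=2, W=1, V=0, U=2, Y=1, Z=2) weight 1/864
  (X=2, W=1, V=0, U=2, Y=1, Z=3) weight 1/864
  (X=2, W=1, V=0, U=2, Y=1, Z=4) weight 1/864
  (X=2, W=1, V=0, U=3, Y=0, Z=2) weight 1/1728
  (X=2, W=1, V=0, U=3, Y=0, Z=3) weight 1/1728
  (X=2, W=1, V=0, U=3, Y=0, Z=4) weight 1/1728
  (X=2, W=1, V=1, U=2, Y=1, Z=2) weight 1/864
  (X=2, W=1, V=1, U=2, Y=1, Z=3) weight 1/864
  … 64 more
Group by U:
  weight(U=2) = 3/32
  weight(U=3) = 3/64
Total weight = 3/32 + 3/64 = 9/64
P(U=2 | obs) = 3/32 / 9/64 = 2/3
P(U=3 | obs) = 3/64 / 9/64 = 1/3

P(U=2) = 2/3, P(U=3) = 1/3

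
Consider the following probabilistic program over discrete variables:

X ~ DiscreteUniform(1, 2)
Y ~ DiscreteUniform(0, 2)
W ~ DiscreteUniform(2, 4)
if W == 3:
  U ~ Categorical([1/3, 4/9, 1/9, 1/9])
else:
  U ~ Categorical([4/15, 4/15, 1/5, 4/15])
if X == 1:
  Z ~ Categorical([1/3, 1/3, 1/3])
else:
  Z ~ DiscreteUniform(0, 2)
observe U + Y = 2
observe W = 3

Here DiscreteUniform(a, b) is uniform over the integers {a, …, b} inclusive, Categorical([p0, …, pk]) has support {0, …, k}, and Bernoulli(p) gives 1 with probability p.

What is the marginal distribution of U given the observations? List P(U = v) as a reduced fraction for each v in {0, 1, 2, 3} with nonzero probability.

Enumerate traces; 18 have nonzero weight after conditioning:
  (X=1, Y=0, W=3, U=2, Z=0) weight 1/486
  (X=1, Y=0, W=3, U=2, Z=1) weight 1/486
  (X=1, Y=0, W=3, U=2, Z=2) weight 1/486
  (X=1, Y=1, W=3, U=1, Z=0) weight 2/243
  (X=1, Y=1, W=3, U=1, Z=1) weight 2/243
  (X=1, Y=1, W=3, U=1, Z=2) weight 2/243
  (X=1, Y=2, W=3, U=0, Z=0) weight 1/162
  (X=1, Y=2, W=3, U=0, Z=1) weight 1/162
  … 10 more
Group by U:
  weight(U=0) = 1/27
  weight(U=1) = 4/81
  weight(U=2) = 1/81
Total weight = 1/27 + 4/81 + 1/81 = 8/81
P(U=0 | obs) = 1/27 / 8/81 = 3/8
P(U=1 | obs) = 4/81 / 8/81 = 1/2
P(U=2 | obs) = 1/81 / 8/81 = 1/8

P(U=0) = 3/8, P(U=1) = 1/2, P(U=2) = 1/8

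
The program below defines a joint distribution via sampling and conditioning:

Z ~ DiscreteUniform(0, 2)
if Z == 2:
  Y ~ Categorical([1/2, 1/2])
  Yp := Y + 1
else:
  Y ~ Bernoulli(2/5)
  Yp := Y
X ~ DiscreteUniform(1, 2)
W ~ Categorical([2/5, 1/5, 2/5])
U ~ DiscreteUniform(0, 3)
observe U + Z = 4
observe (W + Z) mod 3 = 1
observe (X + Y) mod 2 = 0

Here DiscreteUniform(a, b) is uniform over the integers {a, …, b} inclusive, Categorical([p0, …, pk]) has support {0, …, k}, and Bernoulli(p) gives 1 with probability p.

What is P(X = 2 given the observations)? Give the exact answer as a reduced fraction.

P(X = 2 | obs) = 11/20

Enumerate traces; 4 have nonzero weight after conditioning:
  (Z=1, Y=0, X=2, W=0, U=3) weight 1/100
  (Z=1, Y=1, X=1, W=0, U=3) weight 1/150
  (Z=2, Y=0, X=2, W=2, U=2) weight 1/120
  (Z=2, Y=1, X=1, W=2, U=2) weight 1/120
Group by X:
  weight(X=1) = 3/200
  weight(X=2) = 11/600
Total weight = 3/200 + 11/600 = 1/30
P(X=1 | obs) = 3/200 / 1/30 = 9/20
P(X=2 | obs) = 11/600 / 1/30 = 11/20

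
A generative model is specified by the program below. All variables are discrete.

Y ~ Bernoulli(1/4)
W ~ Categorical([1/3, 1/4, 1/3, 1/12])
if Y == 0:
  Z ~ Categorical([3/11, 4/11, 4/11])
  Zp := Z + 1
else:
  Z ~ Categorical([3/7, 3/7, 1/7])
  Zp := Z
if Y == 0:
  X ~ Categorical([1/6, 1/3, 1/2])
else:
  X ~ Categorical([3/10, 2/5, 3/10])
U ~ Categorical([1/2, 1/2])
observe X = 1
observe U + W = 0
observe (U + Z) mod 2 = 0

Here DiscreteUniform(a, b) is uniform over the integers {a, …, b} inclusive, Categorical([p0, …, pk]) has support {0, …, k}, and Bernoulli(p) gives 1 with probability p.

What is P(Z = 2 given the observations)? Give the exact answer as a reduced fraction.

Enumerate traces; 4 have nonzero weight after conditioning:
  (Y=0, W=0, Z=0, X=1, U=0) weight 1/88
  (Y=0, W=0, Z=2, X=1, U=0) weight 1/66
  (Y=1, W=0, Z=0, X=1, U=0) weight 1/140
  (Y=1, W=0, Z=2, X=1, U=0) weight 1/420
Group by Z:
  weight(Z=0) = 57/3080
  weight(Z=2) = 27/1540
Total weight = 57/3080 + 27/1540 = 111/3080
P(Z=0 | obs) = 57/3080 / 111/3080 = 19/37
P(Z=2 | obs) = 27/1540 / 111/3080 = 18/37

P(Z = 2 | obs) = 18/37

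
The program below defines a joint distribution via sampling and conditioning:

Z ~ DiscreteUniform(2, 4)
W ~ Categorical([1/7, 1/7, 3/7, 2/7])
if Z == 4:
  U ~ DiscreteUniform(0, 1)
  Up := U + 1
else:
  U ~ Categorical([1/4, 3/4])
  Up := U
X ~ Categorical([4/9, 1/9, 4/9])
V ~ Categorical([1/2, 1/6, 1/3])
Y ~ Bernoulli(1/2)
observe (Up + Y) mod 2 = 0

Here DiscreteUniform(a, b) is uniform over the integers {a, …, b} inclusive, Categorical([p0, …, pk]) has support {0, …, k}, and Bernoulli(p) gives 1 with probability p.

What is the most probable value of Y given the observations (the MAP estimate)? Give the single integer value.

argmax_v P(Y = v | obs) = 1

Enumerate traces; 216 have nonzero weight after conditioning:
  (Z=2, W=0, U=0, X=0, V=0, Y=0) weight 1/756
  (Z=2, W=0, U=0, X=0, V=1, Y=0) weight 1/2268
  (Z=2, W=0, U=0, X=0, V=2, Y=0) weight 1/1134
  (Z=2, W=0, U=0, X=1, V=0, Y=0) weight 1/3024
  (Z=2, W=0, U=0, X=1, V=1, Y=0) weight 1/9072
  (Z=2, W=0, U=0, X=1, V=2, Y=0) weight 1/4536
  (Z=2, W=0, U=0, X=2, V=0, Y=0) weight 1/756
  (Z=2, W=0, U=0, X=2, V=1, Y=0) weight 1/2268
  (Z=2, W=0, U=1, X=0, V=0, Y=1) weight 1/252
  … 207 more
Group by Y:
  weight(Y=0) = 1/6
  weight(Y=1) = 1/3
Total weight = 1/6 + 1/3 = 1/2
P(Y=0 | obs) = 1/6 / 1/2 = 1/3
P(Y=1 | obs) = 1/3 / 1/2 = 2/3
argmax = 1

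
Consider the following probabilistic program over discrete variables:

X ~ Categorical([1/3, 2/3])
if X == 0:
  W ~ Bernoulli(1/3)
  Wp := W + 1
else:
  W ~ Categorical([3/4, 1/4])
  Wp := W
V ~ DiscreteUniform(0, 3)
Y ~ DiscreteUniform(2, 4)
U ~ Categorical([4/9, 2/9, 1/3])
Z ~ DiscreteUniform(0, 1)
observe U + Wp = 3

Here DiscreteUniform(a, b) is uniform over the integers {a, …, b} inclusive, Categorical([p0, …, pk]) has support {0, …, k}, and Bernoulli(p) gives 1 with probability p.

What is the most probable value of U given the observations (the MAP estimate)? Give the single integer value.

argmax_v P(U = v | obs) = 2

Enumerate traces; 72 have nonzero weight after conditioning:
  (X=0, W=0, V=0, Y=2, U=2, Z=0) weight 1/324
  (X=0, W=0, V=0, Y=2, U=2, Z=1) weight 1/324
  (X=0, W=0, V=0, Y=3, U=2, Z=0) weight 1/324
  (X=0, W=0, V=0, Y=3, U=2, Z=1) weight 1/324
  (X=0, W=0, V=0, Y=4, U=2, Z=0) weight 1/324
  (X=0, W=0, V=0, Y=4, U=2, Z=1) weight 1/324
  (X=0, W=0, V=1, Y=2, U=2, Z=0) weight 1/324
  (X=0, W=0, V=1, Y=2, U=2, Z=1) weight 1/324
  (X=0, W=1, V=0, Y=2, U=1, Z=0) weight 1/972
  … 63 more
Group by U:
  weight(U=1) = 2/81
  weight(U=2) = 7/54
Total weight = 2/81 + 7/54 = 25/162
P(U=1 | obs) = 2/81 / 25/162 = 4/25
P(U=2 | obs) = 7/54 / 25/162 = 21/25
argmax = 2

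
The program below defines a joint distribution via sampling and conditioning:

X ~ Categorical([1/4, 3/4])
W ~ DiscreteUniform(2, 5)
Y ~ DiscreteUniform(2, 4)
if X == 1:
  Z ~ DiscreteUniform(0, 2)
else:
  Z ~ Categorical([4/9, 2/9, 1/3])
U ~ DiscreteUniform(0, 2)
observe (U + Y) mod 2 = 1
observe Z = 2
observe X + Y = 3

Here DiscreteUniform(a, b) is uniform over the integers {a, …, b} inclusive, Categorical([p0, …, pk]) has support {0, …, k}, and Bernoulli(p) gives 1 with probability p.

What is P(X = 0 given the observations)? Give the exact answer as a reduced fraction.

P(X = 0 | obs) = 2/5

Enumerate traces; 12 have nonzero weight after conditioning:
  (X=0, W=2, Y=3, Z=2, U=0) weight 1/432
  (X=0, W=2, Y=3, Z=2, U=2) weight 1/432
  (X=0, W=3, Y=3, Z=2, U=0) weight 1/432
  (X=0, W=3, Y=3, Z=2, U=2) weight 1/432
  (X=0, W=4, Y=3, Z=2, U=0) weight 1/432
  (X=0, W=4, Y=3, Z=2, U=2) weight 1/432
  (X=0, W=5, Y=3, Z=2, U=0) weight 1/432
  (X=0, W=5, Y=3, Z=2, U=2) weight 1/432
  (X=1, W=2, Y=2, Z=2, U=1) weight 1/144
  … 3 more
Group by X:
  weight(X=0) = 1/54
  weight(X=1) = 1/36
Total weight = 1/54 + 1/36 = 5/108
P(X=0 | obs) = 1/54 / 5/108 = 2/5
P(X=1 | obs) = 1/36 / 5/108 = 3/5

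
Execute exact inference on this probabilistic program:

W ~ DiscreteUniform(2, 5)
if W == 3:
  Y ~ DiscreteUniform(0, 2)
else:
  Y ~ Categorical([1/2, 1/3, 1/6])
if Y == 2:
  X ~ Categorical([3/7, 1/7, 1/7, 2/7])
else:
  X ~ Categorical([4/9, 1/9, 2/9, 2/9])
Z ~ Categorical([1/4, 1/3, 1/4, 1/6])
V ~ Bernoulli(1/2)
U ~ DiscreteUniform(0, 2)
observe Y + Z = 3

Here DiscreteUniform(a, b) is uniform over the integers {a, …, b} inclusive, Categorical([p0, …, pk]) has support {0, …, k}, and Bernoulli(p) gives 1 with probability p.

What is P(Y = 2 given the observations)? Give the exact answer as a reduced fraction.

P(Y = 2 | obs) = 10/33

Enumerate traces; 288 have nonzero weight after conditioning:
  (W=2, Y=0, X=0, Z=3, V=0, U=0) weight 1/648
  (W=2, Y=0, X=0, Z=3, V=0, U=1) weight 1/648
  (W=2, Y=0, X=0, Z=3, V=0, U=2) weight 1/648
  (W=2, Y=0, X=0, Z=3, V=1, U=0) weight 1/648
  (W=2, Y=0, X=0, Z=3, V=1, U=1) weight 1/648
  (W=2, Y=0, X=0, Z=3, V=1, U=2) weight 1/648
  (W=2, Y=0, X=1, Z=3, V=0, U=0) weight 1/2592
  (W=2, Y=0, X=1, Z=3, V=0, U=1) weight 1/2592
  (W=2, Y=1, X=0, Z=2, V=0, U=0) weight 1/648
  (W=2, Y=2, X=0, Z=1, V=0, U=0) weight 1/1008
  … 278 more
Group by Y:
  weight(Y=0) = 11/144
  weight(Y=1) = 1/12
  weight(Y=2) = 5/72
Total weight = 11/144 + 1/12 + 5/72 = 11/48
P(Y=0 | obs) = 11/144 / 11/48 = 1/3
P(Y=1 | obs) = 1/12 / 11/48 = 4/11
P(Y=2 | obs) = 5/72 / 11/48 = 10/33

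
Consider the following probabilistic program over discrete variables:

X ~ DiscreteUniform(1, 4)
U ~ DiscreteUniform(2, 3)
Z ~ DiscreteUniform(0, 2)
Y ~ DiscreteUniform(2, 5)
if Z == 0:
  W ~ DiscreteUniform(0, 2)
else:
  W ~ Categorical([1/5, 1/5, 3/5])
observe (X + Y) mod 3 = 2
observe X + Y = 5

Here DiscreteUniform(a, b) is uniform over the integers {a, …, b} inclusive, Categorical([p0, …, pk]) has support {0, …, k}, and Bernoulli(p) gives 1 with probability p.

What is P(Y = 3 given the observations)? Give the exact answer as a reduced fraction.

P(Y = 3 | obs) = 1/3

Enumerate traces; 54 have nonzero weight after conditioning:
  (X=1, U=2, Z=0, Y=4, W=0) weight 1/288
  (X=1, U=2, Z=0, Y=4, W=1) weight 1/288
  (X=1, U=2, Z=0, Y=4, W=2) weight 1/288
  (X=1, U=2, Z=1, Y=4, W=0) weight 1/480
  (X=1, U=2, Z=1, Y=4, W=1) weight 1/480
  (X=1, U=2, Z=1, Y=4, W=2) weight 1/160
  (X=1, U=2, Z=2, Y=4, W=0) weight 1/480
  (X=1, U=2, Z=2, Y=4, W=1) weight 1/480
  (X=2, U=2, Z=0, Y=3, W=0) weight 1/288
  (X=3, U=2, Z=0, Y=2, W=0) weight 1/288
  … 44 more
Group by Y:
  weight(Y=2) = 1/16
  weight(Y=3) = 1/16
  weight(Y=4) = 1/16
Total weight = 1/16 + 1/16 + 1/16 = 3/16
P(Y=2 | obs) = 1/16 / 3/16 = 1/3
P(Y=3 | obs) = 1/16 / 3/16 = 1/3
P(Y=4 | obs) = 1/16 / 3/16 = 1/3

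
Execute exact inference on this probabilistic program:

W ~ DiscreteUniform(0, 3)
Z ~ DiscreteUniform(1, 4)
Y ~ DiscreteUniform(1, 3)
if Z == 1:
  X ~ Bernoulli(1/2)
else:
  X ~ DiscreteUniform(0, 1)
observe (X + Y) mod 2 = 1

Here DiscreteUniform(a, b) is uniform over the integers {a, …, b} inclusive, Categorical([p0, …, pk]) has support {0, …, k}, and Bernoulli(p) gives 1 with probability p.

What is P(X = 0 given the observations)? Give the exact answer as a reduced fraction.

P(X = 0 | obs) = 2/3

Enumerate traces; 48 have nonzero weight after conditioning:
  (W=0, Z=1, Y=1, X=0) weight 1/96
  (W=0, Z=1, Y=2, X=1) weight 1/96
  (W=0, Z=1, Y=3, X=0) weight 1/96
  (W=0, Z=2, Y=1, X=0) weight 1/96
  (W=0, Z=2, Y=2, X=1) weight 1/96
  (W=0, Z=2, Y=3, X=0) weight 1/96
  (W=0, Z=3, Y=1, X=0) weight 1/96
  (W=0, Z=3, Y=2, X=1) weight 1/96
  … 40 more
Group by X:
  weight(X=0) = 1/3
  weight(X=1) = 1/6
Total weight = 1/3 + 1/6 = 1/2
P(X=0 | obs) = 1/3 / 1/2 = 2/3
P(X=1 | obs) = 1/6 / 1/2 = 1/3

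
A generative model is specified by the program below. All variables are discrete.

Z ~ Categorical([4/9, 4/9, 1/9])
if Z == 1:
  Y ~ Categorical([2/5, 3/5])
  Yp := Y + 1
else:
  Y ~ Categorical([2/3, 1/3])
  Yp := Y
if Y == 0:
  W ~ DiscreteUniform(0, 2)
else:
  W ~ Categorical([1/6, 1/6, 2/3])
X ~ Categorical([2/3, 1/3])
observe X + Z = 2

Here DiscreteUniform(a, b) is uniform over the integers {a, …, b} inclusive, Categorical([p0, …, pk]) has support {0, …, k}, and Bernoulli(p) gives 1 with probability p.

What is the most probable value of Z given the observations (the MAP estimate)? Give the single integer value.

Enumerate traces; 12 have nonzero weight after conditioning:
  (Z=1, Y=0, W=0, X=1) weight 8/405
  (Z=1, Y=0, W=1, X=1) weight 8/405
  (Z=1, Y=0, W=2, X=1) weight 8/405
  (Z=1, Y=1, W=0, X=1) weight 2/135
  (Z=1, Y=1, W=1, X=1) weight 2/135
  (Z=1, Y=1, W=2, X=1) weight 8/135
  (Z=2, Y=0, W=0, X=0) weight 4/243
  (Z=2, Y=0, W=1, X=0) weight 4/243
  … 4 more
Group by Z:
  weight(Z=1) = 4/27
  weight(Z=2) = 2/27
Total weight = 4/27 + 2/27 = 2/9
P(Z=1 | obs) = 4/27 / 2/9 = 2/3
P(Z=2 | obs) = 2/27 / 2/9 = 1/3
argmax = 1

argmax_v P(Z = v | obs) = 1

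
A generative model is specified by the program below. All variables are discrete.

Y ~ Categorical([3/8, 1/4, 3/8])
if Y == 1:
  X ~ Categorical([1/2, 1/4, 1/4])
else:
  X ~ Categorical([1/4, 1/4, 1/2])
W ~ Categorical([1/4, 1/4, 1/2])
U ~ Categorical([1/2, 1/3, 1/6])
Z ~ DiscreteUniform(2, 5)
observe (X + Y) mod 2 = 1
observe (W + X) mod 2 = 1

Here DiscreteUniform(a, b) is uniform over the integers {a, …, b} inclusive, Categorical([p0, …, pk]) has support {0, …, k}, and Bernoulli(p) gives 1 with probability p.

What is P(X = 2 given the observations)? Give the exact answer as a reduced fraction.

P(X = 2 | obs) = 1/12

Enumerate traces; 72 have nonzero weight after conditioning:
  (Y=0, X=1, W=0, U=0, Z=2) weight 3/1024
  (Y=0, X=1, W=0, U=0, Z=3) weight 3/1024
  (Y=0, X=1, W=0, U=0, Z=4) weight 3/1024
  (Y=0, X=1, W=0, U=0, Z=5) weight 3/1024
  (Y=0, X=1, W=0, U=1, Z=2) weight 1/512
  (Y=0, X=1, W=0, U=1, Z=3) weight 1/512
  (Y=0, X=1, W=0, U=1, Z=4) weight 1/512
  (Y=0, X=1, W=0, U=1, Z=5) weight 1/512
  (Y=1, X=0, W=1, U=0, Z=2) weight 1/256
  (Y=1, X=2, W=1, U=0, Z=2) weight 1/512
  … 62 more
Group by X:
  weight(X=0) = 1/32
  weight(X=1) = 9/64
  weight(X=2) = 1/64
Total weight = 1/32 + 9/64 + 1/64 = 3/16
P(X=0 | obs) = 1/32 / 3/16 = 1/6
P(X=1 | obs) = 9/64 / 3/16 = 3/4
P(X=2 | obs) = 1/64 / 3/16 = 1/12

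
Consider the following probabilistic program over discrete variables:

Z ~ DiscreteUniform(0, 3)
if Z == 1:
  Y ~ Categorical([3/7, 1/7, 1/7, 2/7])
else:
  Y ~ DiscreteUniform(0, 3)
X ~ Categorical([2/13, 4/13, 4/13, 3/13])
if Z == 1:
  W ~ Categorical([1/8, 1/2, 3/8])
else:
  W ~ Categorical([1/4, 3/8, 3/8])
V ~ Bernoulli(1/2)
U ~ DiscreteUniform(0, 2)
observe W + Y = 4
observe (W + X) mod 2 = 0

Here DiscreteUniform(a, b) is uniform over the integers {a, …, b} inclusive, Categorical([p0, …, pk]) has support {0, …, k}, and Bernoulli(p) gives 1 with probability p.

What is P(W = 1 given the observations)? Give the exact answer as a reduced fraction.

P(W = 1 | obs) = 133/223

Enumerate traces; 96 have nonzero weight after conditioning:
  (Z=0, Y=2, X=0, W=2, V=0, U=0) weight 1/1664
  (Z=0, Y=2, X=0, W=2, V=0, U=1) weight 1/1664
  (Z=0, Y=2, X=0, W=2, V=0, U=2) weight 1/1664
  (Z=0, Y=2, X=0, W=2, V=1, U=0) weight 1/1664
  (Z=0, Y=2, X=0, W=2, V=1, U=1) weight 1/1664
  (Z=0, Y=2, X=0, W=2, V=1, U=2) weight 1/1664
  (Z=0, Y=2, X=2, W=2, V=0, U=0) weight 1/832
  (Z=0, Y=2, X=2, W=2, V=0, U=1) weight 1/832
  (Z=0, Y=3, X=1, W=1, V=0, U=0) weight 1/832
  … 87 more
Group by W:
  weight(W=1) = 95/1664
  weight(W=2) = 225/5824
Total weight = 95/1664 + 225/5824 = 1115/11648
P(W=1 | obs) = 95/1664 / 1115/11648 = 133/223
P(W=2 | obs) = 225/5824 / 1115/11648 = 90/223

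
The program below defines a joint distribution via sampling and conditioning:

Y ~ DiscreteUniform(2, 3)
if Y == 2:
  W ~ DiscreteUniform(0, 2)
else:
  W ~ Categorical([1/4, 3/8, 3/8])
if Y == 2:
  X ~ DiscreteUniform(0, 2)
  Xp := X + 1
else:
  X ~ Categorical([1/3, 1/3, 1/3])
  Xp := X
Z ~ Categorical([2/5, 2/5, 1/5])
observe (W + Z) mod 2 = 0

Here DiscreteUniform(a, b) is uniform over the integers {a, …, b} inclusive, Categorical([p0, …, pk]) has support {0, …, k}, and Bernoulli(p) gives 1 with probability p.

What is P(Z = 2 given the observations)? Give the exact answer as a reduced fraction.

Enumerate traces; 30 have nonzero weight after conditioning:
  (Y=2, W=0, X=0, Z=0) weight 1/45
  (Y=2, W=0, X=0, Z=2) weight 1/90
  (Y=2, W=0, X=1, Z=0) weight 1/45
  (Y=2, W=0, X=1, Z=2) weight 1/90
  (Y=2, W=0, X=2, Z=0) weight 1/45
  (Y=2, W=0, X=2, Z=2) weight 1/90
  (Y=2, W=1, X=0, Z=1) weight 1/45
  (Y=2, W=1, X=1, Z=1) weight 1/45
  … 22 more
Group by Z:
  weight(Z=0) = 31/120
  weight(Z=1) = 17/120
  weight(Z=2) = 31/240
Total weight = 31/120 + 17/120 + 31/240 = 127/240
P(Z=0 | obs) = 31/120 / 127/240 = 62/127
P(Z=1 | obs) = 17/120 / 127/240 = 34/127
P(Z=2 | obs) = 31/240 / 127/240 = 31/127

P(Z = 2 | obs) = 31/127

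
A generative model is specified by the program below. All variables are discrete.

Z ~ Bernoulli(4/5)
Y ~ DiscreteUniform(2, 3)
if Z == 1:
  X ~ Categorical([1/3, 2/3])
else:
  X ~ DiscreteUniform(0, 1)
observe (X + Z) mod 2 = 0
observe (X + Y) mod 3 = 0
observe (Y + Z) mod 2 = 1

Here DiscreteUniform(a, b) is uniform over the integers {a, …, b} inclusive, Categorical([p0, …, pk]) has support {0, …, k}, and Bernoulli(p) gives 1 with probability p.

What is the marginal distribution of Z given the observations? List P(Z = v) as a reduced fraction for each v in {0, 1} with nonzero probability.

P(Z=0) = 3/19, P(Z=1) = 16/19

Enumerate traces; 2 have nonzero weight after conditioning:
  (Z=0, Y=3, X=0) weight 1/20
  (Z=1, Y=2, X=1) weight 4/15
Group by Z:
  weight(Z=0) = 1/20
  weight(Z=1) = 4/15
Total weight = 1/20 + 4/15 = 19/60
P(Z=0 | obs) = 1/20 / 19/60 = 3/19
P(Z=1 | obs) = 4/15 / 19/60 = 16/19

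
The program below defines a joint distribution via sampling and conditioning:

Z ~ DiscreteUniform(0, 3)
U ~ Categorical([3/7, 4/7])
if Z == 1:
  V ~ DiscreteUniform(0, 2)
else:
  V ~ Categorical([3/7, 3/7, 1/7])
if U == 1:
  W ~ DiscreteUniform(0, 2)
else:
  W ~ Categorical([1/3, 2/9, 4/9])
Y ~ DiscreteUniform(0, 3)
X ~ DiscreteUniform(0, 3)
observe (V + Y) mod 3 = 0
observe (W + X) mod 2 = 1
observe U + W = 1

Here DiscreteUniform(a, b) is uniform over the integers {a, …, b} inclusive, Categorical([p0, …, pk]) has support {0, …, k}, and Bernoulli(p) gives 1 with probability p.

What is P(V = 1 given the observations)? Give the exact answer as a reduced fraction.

Enumerate traces; 64 have nonzero weight after conditioning:
  (Z=0, U=0, V=0, W=1, Y=0, X=0) weight 1/1568
  (Z=0, U=0, V=0, W=1, Y=0, X=2) weight 1/1568
  (Z=0, U=0, V=0, W=1, Y=3, X=0) weight 1/1568
  (Z=0, U=0, V=0, W=1, Y=3, X=2) weight 1/1568
  (Z=0, U=0, V=1, W=1, Y=2, X=0) weight 1/1568
  (Z=0, U=0, V=1, W=1, Y=2, X=2) weight 1/1568
  (Z=0, U=0, V=2, W=1, Y=1, X=0) weight 1/4704
  (Z=0, U=0, V=2, W=1, Y=1, X=2) weight 1/4704
  … 56 more
Group by V:
  weight(V=0) = 17/588
  weight(V=1) = 17/1176
  weight(V=2) = 1/147
Total weight = 17/588 + 17/1176 + 1/147 = 59/1176
P(V=0 | obs) = 17/588 / 59/1176 = 34/59
P(V=1 | obs) = 17/1176 / 59/1176 = 17/59
P(V=2 | obs) = 1/147 / 59/1176 = 8/59

P(V = 1 | obs) = 17/59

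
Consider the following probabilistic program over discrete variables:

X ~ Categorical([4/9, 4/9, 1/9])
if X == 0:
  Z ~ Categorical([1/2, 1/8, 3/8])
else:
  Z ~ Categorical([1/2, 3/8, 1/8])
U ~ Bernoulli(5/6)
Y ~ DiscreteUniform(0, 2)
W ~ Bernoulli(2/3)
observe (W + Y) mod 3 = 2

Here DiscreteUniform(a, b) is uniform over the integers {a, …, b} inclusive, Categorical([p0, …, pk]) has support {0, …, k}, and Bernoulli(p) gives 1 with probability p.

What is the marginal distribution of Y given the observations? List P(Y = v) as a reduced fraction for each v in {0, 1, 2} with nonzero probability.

Enumerate traces; 36 have nonzero weight after conditioning:
  (X=0, Z=0, U=0, Y=1, W=1) weight 2/243
  (X=0, Z=0, U=0, Y=2, W=0) weight 1/243
  (X=0, Z=0, U=1, Y=1, W=1) weight 10/243
  (X=0, Z=0, U=1, Y=2, W=0) weight 5/243
  (X=0, Z=1, U=0, Y=1, W=1) weight 1/486
  (X=0, Z=1, U=0, Y=2, W=0) weight 1/972
  (X=0, Z=1, U=1, Y=1, W=1) weight 5/486
  (X=0, Z=1, U=1, Y=2, W=0) weight 5/972
  … 28 more
Group by Y:
  weight(Y=1) = 2/9
  weight(Y=2) = 1/9
Total weight = 2/9 + 1/9 = 1/3
P(Y=1 | obs) = 2/9 / 1/3 = 2/3
P(Y=2 | obs) = 1/9 / 1/3 = 1/3

P(Y=1) = 2/3, P(Y=2) = 1/3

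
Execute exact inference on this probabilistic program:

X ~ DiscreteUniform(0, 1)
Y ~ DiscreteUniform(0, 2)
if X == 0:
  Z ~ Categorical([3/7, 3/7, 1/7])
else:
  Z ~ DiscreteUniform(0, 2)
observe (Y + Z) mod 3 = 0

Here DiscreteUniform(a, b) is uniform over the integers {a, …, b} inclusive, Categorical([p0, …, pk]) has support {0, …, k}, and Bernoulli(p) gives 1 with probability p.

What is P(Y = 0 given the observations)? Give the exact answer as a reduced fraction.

Enumerate traces; 6 have nonzero weight after conditioning:
  (X=0, Y=0, Z=0) weight 1/14
  (X=0, Y=1, Z=2) weight 1/42
  (X=0, Y=2, Z=1) weight 1/14
  (X=1, Y=0, Z=0) weight 1/18
  (X=1, Y=1, Z=2) weight 1/18
  (X=1, Y=2, Z=1) weight 1/18
Group by Y:
  weight(Y=0) = 8/63
  weight(Y=1) = 5/63
  weight(Y=2) = 8/63
Total weight = 8/63 + 5/63 + 8/63 = 1/3
P(Y=0 | obs) = 8/63 / 1/3 = 8/21
P(Y=1 | obs) = 5/63 / 1/3 = 5/21
P(Y=2 | obs) = 8/63 / 1/3 = 8/21

P(Y = 0 | obs) = 8/21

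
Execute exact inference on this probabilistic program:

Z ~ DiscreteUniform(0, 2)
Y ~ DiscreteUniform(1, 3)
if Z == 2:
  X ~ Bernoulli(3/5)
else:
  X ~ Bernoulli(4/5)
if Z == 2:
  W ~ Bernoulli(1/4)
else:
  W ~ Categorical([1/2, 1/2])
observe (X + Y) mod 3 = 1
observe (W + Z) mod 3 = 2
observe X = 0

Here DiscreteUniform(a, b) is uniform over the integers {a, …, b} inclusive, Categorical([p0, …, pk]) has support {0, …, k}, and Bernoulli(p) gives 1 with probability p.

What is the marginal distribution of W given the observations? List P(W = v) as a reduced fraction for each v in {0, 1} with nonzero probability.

P(W=0) = 3/4, P(W=1) = 1/4

Enumerate traces; 2 have nonzero weight after conditioning:
  (Z=1, Y=1, X=0, W=1) weight 1/90
  (Z=2, Y=1, X=0, W=0) weight 1/30
Group by W:
  weight(W=0) = 1/30
  weight(W=1) = 1/90
Total weight = 1/30 + 1/90 = 2/45
P(W=0 | obs) = 1/30 / 2/45 = 3/4
P(W=1 | obs) = 1/90 / 2/45 = 1/4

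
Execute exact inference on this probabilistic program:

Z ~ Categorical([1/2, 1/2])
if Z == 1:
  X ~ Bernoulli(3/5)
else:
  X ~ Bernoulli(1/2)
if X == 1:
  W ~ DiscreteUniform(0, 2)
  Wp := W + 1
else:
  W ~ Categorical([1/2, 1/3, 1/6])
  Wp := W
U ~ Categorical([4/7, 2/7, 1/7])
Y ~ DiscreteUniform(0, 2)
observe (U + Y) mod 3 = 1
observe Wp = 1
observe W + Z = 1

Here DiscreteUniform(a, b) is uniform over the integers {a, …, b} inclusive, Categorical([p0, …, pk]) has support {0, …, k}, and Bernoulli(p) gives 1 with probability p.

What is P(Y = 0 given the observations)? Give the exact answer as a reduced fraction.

P(Y = 0 | obs) = 2/7

Enumerate traces; 6 have nonzero weight after conditioning:
  (Z=0, X=0, W=1, U=0, Y=1) weight 1/63
  (Z=0, X=0, W=1, U=1, Y=0) weight 1/126
  (Z=0, X=0, W=1, U=2, Y=2) weight 1/252
  (Z=1, X=1, W=0, U=0, Y=1) weight 2/105
  (Z=1, X=1, W=0, U=1, Y=0) weight 1/105
  (Z=1, X=1, W=0, U=2, Y=2) weight 1/210
Group by Y:
  weight(Y=0) = 11/630
  weight(Y=1) = 11/315
  weight(Y=2) = 11/1260
Total weight = 11/630 + 11/315 + 11/1260 = 11/180
P(Y=0 | obs) = 11/630 / 11/180 = 2/7
P(Y=1 | obs) = 11/315 / 11/180 = 4/7
P(Y=2 | obs) = 11/1260 / 11/180 = 1/7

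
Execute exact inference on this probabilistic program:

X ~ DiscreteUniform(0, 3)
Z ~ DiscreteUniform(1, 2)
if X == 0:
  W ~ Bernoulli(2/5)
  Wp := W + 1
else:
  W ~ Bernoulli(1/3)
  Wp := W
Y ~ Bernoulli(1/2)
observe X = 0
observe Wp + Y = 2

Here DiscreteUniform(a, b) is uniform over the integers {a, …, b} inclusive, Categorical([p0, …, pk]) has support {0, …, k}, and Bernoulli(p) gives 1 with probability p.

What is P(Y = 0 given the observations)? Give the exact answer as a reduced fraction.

P(Y = 0 | obs) = 2/5

Enumerate traces; 4 have nonzero weight after conditioning:
  (X=0, Z=1, W=0, Y=1) weight 3/80
  (X=0, Z=1, W=1, Y=0) weight 1/40
  (X=0, Z=2, W=0, Y=1) weight 3/80
  (X=0, Z=2, W=1, Y=0) weight 1/40
Group by Y:
  weight(Y=0) = 1/20
  weight(Y=1) = 3/40
Total weight = 1/20 + 3/40 = 1/8
P(Y=0 | obs) = 1/20 / 1/8 = 2/5
P(Y=1 | obs) = 3/40 / 1/8 = 3/5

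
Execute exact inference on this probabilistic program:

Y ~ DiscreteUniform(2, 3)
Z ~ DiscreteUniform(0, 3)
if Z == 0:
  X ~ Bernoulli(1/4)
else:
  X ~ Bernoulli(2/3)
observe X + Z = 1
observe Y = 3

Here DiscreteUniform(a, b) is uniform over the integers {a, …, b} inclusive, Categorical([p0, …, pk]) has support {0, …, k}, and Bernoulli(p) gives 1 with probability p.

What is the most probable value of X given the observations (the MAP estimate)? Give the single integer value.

Enumerate traces; 2 have nonzero weight after conditioning:
  (Y=3, Z=0, X=1) weight 1/32
  (Y=3, Z=1, X=0) weight 1/24
Group by X:
  weight(X=0) = 1/24
  weight(X=1) = 1/32
Total weight = 1/24 + 1/32 = 7/96
P(X=0 | obs) = 1/24 / 7/96 = 4/7
P(X=1 | obs) = 1/32 / 7/96 = 3/7
argmax = 0

argmax_v P(X = v | obs) = 0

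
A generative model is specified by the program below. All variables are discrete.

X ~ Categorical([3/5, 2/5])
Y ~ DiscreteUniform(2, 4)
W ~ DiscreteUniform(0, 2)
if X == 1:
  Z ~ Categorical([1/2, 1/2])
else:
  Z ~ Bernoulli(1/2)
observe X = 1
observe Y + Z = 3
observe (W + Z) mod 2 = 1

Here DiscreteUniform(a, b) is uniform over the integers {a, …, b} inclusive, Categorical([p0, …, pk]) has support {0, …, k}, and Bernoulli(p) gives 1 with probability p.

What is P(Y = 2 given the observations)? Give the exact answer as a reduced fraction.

P(Y = 2 | obs) = 2/3

Enumerate traces; 3 have nonzero weight after conditioning:
  (X=1, Y=2, W=0, Z=1) weight 1/45
  (X=1, Y=2, W=2, Z=1) weight 1/45
  (X=1, Y=3, W=1, Z=0) weight 1/45
Group by Y:
  weight(Y=2) = 2/45
  weight(Y=3) = 1/45
Total weight = 2/45 + 1/45 = 1/15
P(Y=2 | obs) = 2/45 / 1/15 = 2/3
P(Y=3 | obs) = 1/45 / 1/15 = 1/3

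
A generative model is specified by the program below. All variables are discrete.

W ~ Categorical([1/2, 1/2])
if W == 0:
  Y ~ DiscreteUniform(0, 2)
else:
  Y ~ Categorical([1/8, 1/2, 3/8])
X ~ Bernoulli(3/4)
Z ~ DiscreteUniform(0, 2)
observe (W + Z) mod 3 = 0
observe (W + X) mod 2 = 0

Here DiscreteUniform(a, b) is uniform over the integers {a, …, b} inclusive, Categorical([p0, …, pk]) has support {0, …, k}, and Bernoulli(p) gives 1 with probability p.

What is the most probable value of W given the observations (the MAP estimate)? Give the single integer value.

Enumerate traces; 6 have nonzero weight after conditioning:
  (W=0, Y=0, X=0, Z=0) weight 1/72
  (W=0, Y=1, X=0, Z=0) weight 1/72
  (W=0, Y=2, X=0, Z=0) weight 1/72
  (W=1, Y=0, X=1, Z=2) weight 1/64
  (W=1, Y=1, X=1, Z=2) weight 1/16
  (W=1, Y=2, X=1, Z=2) weight 3/64
Group by W:
  weight(W=0) = 1/24
  weight(W=1) = 1/8
Total weight = 1/24 + 1/8 = 1/6
P(W=0 | obs) = 1/24 / 1/6 = 1/4
P(W=1 | obs) = 1/8 / 1/6 = 3/4
argmax = 1

argmax_v P(W = v | obs) = 1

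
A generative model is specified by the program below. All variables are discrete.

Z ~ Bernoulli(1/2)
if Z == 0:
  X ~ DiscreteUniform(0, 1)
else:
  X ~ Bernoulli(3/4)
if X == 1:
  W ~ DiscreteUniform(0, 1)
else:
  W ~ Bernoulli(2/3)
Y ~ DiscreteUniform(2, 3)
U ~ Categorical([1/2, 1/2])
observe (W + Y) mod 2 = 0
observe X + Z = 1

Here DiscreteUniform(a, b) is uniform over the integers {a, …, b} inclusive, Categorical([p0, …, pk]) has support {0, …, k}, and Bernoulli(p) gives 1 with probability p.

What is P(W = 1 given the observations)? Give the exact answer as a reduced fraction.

P(W = 1 | obs) = 5/9

Enumerate traces; 8 have nonzero weight after conditioning:
  (Z=0, X=1, W=0, Y=2, U=0) weight 1/32
  (Z=0, X=1, W=0, Y=2, U=1) weight 1/32
  (Z=0, X=1, W=1, Y=3, U=0) weight 1/32
  (Z=0, X=1, W=1, Y=3, U=1) weight 1/32
  (Z=1, X=0, W=0, Y=2, U=0) weight 1/96
  (Z=1, X=0, W=0, Y=2, U=1) weight 1/96
  (Z=1, X=0, W=1, Y=3, U=0) weight 1/48
  (Z=1, X=0, W=1, Y=3, U=1) weight 1/48
Group by W:
  weight(W=0) = 1/12
  weight(W=1) = 5/48
Total weight = 1/12 + 5/48 = 3/16
P(W=0 | obs) = 1/12 / 3/16 = 4/9
P(W=1 | obs) = 5/48 / 3/16 = 5/9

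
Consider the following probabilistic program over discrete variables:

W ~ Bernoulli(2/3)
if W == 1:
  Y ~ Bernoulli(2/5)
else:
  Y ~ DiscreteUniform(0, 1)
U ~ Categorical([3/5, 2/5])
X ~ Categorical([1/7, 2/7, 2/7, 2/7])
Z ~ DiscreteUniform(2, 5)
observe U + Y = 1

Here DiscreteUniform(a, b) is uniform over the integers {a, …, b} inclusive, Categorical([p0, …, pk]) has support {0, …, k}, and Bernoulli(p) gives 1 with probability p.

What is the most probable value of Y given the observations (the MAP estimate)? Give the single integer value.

Enumerate traces; 64 have nonzero weight after conditioning:
  (W=0, Y=0, U=1, X=0, Z=2) weight 1/420
  (W=0, Y=0, U=1, X=0, Z=3) weight 1/420
  (W=0, Y=0, U=1, X=0, Z=4) weight 1/420
  (W=0, Y=0, U=1, X=0, Z=5) weight 1/420
  (W=0, Y=0, U=1, X=1, Z=2) weight 1/210
  (W=0, Y=0, U=1, X=1, Z=3) weight 1/210
  (W=0, Y=0, U=1, X=1, Z=4) weight 1/210
  (W=0, Y=0, U=1, X=1, Z=5) weight 1/210
  (W=0, Y=1, U=0, X=0, Z=2) weight 1/280
  … 55 more
Group by Y:
  weight(Y=0) = 17/75
  weight(Y=1) = 13/50
Total weight = 17/75 + 13/50 = 73/150
P(Y=0 | obs) = 17/75 / 73/150 = 34/73
P(Y=1 | obs) = 13/50 / 73/150 = 39/73
argmax = 1

argmax_v P(Y = v | obs) = 1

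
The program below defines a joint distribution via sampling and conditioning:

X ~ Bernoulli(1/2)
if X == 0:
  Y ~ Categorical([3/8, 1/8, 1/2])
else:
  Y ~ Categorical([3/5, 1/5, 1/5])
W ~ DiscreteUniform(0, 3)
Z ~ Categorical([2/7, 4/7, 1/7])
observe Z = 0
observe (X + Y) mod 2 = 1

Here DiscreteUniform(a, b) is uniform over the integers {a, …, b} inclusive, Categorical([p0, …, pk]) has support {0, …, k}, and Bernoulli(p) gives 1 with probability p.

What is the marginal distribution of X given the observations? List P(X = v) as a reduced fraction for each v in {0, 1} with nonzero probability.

P(X=0) = 5/37, P(X=1) = 32/37

Enumerate traces; 12 have nonzero weight after conditioning:
  (X=0, Y=1, W=0, Z=0) weight 1/224
  (X=0, Y=1, W=1, Z=0) weight 1/224
  (X=0, Y=1, W=2, Z=0) weight 1/224
  (X=0, Y=1, W=3, Z=0) weight 1/224
  (X=1, Y=0, W=0, Z=0) weight 3/140
  (X=1, Y=0, W=1, Z=0) weight 3/140
  (X=1, Y=0, W=2, Z=0) weight 3/140
  (X=1, Y=0, W=3, Z=0) weight 3/140
  … 4 more
Group by X:
  weight(X=0) = 1/56
  weight(X=1) = 4/35
Total weight = 1/56 + 4/35 = 37/280
P(X=0 | obs) = 1/56 / 37/280 = 5/37
P(X=1 | obs) = 4/35 / 37/280 = 32/37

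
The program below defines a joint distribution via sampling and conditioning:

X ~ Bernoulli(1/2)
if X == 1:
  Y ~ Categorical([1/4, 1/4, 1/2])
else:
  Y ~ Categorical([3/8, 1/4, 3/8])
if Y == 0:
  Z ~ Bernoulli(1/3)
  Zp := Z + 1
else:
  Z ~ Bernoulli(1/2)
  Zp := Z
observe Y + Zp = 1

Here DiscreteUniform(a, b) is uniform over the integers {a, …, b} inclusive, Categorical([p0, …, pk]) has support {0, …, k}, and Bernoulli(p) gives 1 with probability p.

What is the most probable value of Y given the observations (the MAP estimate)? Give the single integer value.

argmax_v P(Y = v | obs) = 0

Enumerate traces; 4 have nonzero weight after conditioning:
  (X=0, Y=0, Z=0) weight 1/8
  (X=0, Y=1, Z=0) weight 1/16
  (X=1, Y=0, Z=0) weight 1/12
  (X=1, Y=1, Z=0) weight 1/16
Group by Y:
  weight(Y=0) = 5/24
  weight(Y=1) = 1/8
Total weight = 5/24 + 1/8 = 1/3
P(Y=0 | obs) = 5/24 / 1/3 = 5/8
P(Y=1 | obs) = 1/8 / 1/3 = 3/8
argmax = 0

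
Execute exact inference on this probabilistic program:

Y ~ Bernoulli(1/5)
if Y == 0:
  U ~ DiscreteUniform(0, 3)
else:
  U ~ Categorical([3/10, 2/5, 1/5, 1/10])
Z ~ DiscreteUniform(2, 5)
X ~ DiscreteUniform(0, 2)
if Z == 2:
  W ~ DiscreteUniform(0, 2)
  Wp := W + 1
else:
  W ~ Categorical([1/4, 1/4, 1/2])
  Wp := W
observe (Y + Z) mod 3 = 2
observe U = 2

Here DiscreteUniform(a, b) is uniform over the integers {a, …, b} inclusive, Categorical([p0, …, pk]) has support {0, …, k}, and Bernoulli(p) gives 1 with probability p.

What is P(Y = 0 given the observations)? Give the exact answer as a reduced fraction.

P(Y = 0 | obs) = 10/11

Enumerate traces; 27 have nonzero weight after conditioning:
  (Y=0, U=2, Z=2, X=0, W=0) weight 1/180
  (Y=0, U=2, Z=2, X=0, W=1) weight 1/180
  (Y=0, U=2, Z=2, X=0, W=2) weight 1/180
  (Y=0, U=2, Z=2, X=1, W=0) weight 1/180
  (Y=0, U=2, Z=2, X=1, W=1) weight 1/180
  (Y=0, U=2, Z=2, X=1, W=2) weight 1/180
  (Y=0, U=2, Z=2, X=2, W=0) weight 1/180
  (Y=0, U=2, Z=2, X=2, W=1) weight 1/180
  (Y=1, U=2, Z=4, X=0, W=0) weight 1/1200
  … 18 more
Group by Y:
  weight(Y=0) = 1/10
  weight(Y=1) = 1/100
Total weight = 1/10 + 1/100 = 11/100
P(Y=0 | obs) = 1/10 / 11/100 = 10/11
P(Y=1 | obs) = 1/100 / 11/100 = 1/11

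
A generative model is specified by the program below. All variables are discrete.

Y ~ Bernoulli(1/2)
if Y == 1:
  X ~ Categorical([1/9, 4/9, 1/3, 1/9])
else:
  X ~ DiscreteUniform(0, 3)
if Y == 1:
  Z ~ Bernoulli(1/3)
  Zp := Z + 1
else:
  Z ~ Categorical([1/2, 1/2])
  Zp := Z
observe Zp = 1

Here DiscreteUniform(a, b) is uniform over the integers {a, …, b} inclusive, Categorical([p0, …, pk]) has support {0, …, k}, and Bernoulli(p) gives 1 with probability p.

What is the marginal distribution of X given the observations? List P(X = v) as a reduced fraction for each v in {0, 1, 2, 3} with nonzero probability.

Enumerate traces; 8 have nonzero weight after conditioning:
  (Y=0, X=0, Z=1) weight 1/16
  (Y=0, X=1, Z=1) weight 1/16
  (Y=0, X=2, Z=1) weight 1/16
  (Y=0, X=3, Z=1) weight 1/16
  (Y=1, X=0, Z=0) weight 1/27
  (Y=1, X=1, Z=0) weight 4/27
  (Y=1, X=2, Z=0) weight 1/9
  (Y=1, X=3, Z=0) weight 1/27
Group by X:
  weight(X=0) = 43/432
  weight(X=1) = 91/432
  weight(X=2) = 25/144
  weight(X=3) = 43/432
Total weight = 43/432 + 91/432 + 25/144 + 43/432 = 7/12
P(X=0 | obs) = 43/432 / 7/12 = 43/252
P(X=1 | obs) = 91/432 / 7/12 = 13/36
P(X=2 | obs) = 25/144 / 7/12 = 25/84
P(X=3 | obs) = 43/432 / 7/12 = 43/252

P(X=0) = 43/252, P(X=1) = 13/36, P(X=2) = 25/84, P(X=3) = 43/252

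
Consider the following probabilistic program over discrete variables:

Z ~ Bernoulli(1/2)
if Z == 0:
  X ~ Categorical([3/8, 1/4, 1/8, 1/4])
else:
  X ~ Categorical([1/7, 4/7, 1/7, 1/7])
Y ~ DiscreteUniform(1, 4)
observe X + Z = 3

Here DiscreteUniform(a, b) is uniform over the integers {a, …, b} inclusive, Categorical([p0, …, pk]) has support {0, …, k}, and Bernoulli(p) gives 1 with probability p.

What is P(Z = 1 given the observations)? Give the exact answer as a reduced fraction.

Enumerate traces; 8 have nonzero weight after conditioning:
  (Z=0, X=3, Y=1) weight 1/32
  (Z=0, X=3, Y=2) weight 1/32
  (Z=0, X=3, Y=3) weight 1/32
  (Z=0, X=3, Y=4) weight 1/32
  (Z=1, X=2, Y=1) weight 1/56
  (Z=1, X=2, Y=2) weight 1/56
  (Z=1, X=2, Y=3) weight 1/56
  (Z=1, X=2, Y=4) weight 1/56
Group by Z:
  weight(Z=0) = 1/8
  weight(Z=1) = 1/14
Total weight = 1/8 + 1/14 = 11/56
P(Z=0 | obs) = 1/8 / 11/56 = 7/11
P(Z=1 | obs) = 1/14 / 11/56 = 4/11

P(Z = 1 | obs) = 4/11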